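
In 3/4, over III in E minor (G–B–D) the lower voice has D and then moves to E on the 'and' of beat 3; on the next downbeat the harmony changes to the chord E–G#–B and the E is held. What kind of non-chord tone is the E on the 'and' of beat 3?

Anticipation.

The harmony at that moment is G major triad (G, B, D); E is not a chord tone.
It is approached by step up from D and then sustained as the same pitch into the next harmony.
Arriving early and becoming a chord tone when the harmony changes — an anticipation.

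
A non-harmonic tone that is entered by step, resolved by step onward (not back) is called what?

Approach: by step. Departure: by step, continuing in the same direction.
Stepwise on both sides with no change of direction means the note fills in the space between two different chord tones — a passing tone. (Had it turned back to its starting note it would be a neighbor tone instead.)

Passing tone.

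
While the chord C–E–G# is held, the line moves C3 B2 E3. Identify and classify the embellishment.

The harmony at that moment is C augmented triad (C, E, G#); B2 is not a chord tone.
It is approached by step down from C3 and left by leap up to E3.
Step in, leap out — an escape tone.

B2 is an escape tone.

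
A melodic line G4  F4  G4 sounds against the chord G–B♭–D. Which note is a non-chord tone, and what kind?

F4 is a neighbor tone.

The harmony at that moment is G minor triad (G, B♭, D); F4 is not a chord tone.
It is approached by step down from G4 and left by step up to G4.
Step away and step back to the same note — a neighbor tone (lower neighbor).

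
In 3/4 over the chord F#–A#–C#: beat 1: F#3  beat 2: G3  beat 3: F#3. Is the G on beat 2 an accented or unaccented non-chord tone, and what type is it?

The harmony at that moment is F# major triad (F#, A#, C#); G3 is not a chord tone.
It is approached by step up from F#3 and left by step down to F#3.
Step away and step back to the same note — a neighbor tone (upper neighbor).
It falls on a weak beat, so it is unaccented.

Unaccented neighbor tone.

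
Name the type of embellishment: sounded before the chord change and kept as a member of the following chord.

Anticipation.

Approach: ahead of the chord change (typically by step), so it is dissonant against the current harmony. Departure: none — the same pitch is restated or held and is a chord tone of the new harmony.
Dissonant first, consonant once the harmony catches up: the note simply arrives early — an anticipation. (The reverse timing, consonant first and dissonant after the change, would be a suspension or retardation.)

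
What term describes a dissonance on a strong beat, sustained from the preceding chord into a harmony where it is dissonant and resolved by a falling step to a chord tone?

Approach: by preparation — the pitch is first a chord tone, then held (tied or repeated) while the harmony changes under it. Departure: down by step. Metric position: strong.
A prepared dissonance that resolves downward by step — a suspension. (The same figure resolving upward would be a retardation.)

Suspension.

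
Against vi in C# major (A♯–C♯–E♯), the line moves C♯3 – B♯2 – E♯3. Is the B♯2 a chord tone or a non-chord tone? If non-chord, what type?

Non-chord tone — an escape tone.

The harmony at that moment is A♯ minor triad (A♯, C♯, E♯); B♯2 is not a chord tone.
It is approached by step down from C♯3 and left by leap up to E♯3.
Step in, leap out — an escape tone.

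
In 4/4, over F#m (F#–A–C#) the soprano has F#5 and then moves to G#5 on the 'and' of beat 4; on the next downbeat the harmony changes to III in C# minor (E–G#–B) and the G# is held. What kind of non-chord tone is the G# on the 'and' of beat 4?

Anticipation.

The harmony at that moment is F# minor triad (F#, A, C#); G#5 is not a chord tone.
It is approached by step up from F#5 and then sustained as the same pitch into the next harmony.
Arriving early and becoming a chord tone when the harmony changes — an anticipation.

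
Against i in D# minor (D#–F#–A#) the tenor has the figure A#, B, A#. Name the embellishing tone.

B is a neighbor tone.

The harmony at that moment is D# minor triad (D#, F#, A#); B is not a chord tone.
It is approached by step up from A# and left by step down to A#.
Step away and step back to the same note — a neighbor tone (upper neighbor).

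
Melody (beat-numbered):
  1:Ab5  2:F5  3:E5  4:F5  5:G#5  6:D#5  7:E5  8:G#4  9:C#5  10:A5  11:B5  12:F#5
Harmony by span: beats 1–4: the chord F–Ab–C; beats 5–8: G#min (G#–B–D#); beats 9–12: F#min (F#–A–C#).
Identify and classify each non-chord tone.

The harmony at that moment is F minor triad (F, Ab, C); E5 is not a chord tone.
It is approached by step down from F5 and left by step up to F5.
Step away and step back to the same note — a neighbor tone (lower neighbor).
The harmony at that moment is G# minor triad (G#, B, D#); E5 is not a chord tone.
It is approached by step up from D#5 and left by leap down to G#4.
Step in, leap out — an escape tone.
The harmony at that moment is F# minor triad (F#, A, C#); B5 is not a chord tone.
It is approached by step up from A5 and left by leap down to F#5.
Step in, leap out — an escape tone.

E5 (beat 3) — neighbor tone; E5 (beat 7) — escape tone; B5 (beat 11) — escape tone.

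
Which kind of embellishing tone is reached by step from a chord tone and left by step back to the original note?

Approach: by step. Departure: by step in the opposite direction, back to the starting pitch.
Stepwise on both sides but reversing to return to the same chord tone — a neighbor tone. (Had it continued onward in the same direction it would be a passing tone instead.)

Neighbor tone.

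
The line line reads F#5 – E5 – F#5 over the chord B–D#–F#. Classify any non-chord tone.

The harmony at that moment is B major triad (B, D#, F#); E5 is not a chord tone.
It is approached by step down from F#5 and left by step up to F#5.
Step away and step back to the same note — a neighbor tone (lower neighbor).

E5 is a neighbor tone.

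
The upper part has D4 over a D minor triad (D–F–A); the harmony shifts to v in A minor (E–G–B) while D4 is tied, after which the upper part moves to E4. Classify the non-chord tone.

D4 is a retardation.

The harmony at that moment is E minor triad (E, G, B); D4 is not a chord tone.
It is held over (the same pitch as the preceding D4) and left by step up to E4.
Held over from the previous chord and resolving up by step — a retardation.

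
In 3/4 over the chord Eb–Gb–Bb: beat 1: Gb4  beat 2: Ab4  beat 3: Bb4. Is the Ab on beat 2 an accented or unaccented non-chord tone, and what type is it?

Unaccented passing tone.

The harmony at that moment is Eb minor triad (Eb, Gb, Bb); Ab4 is not a chord tone.
It is approached by step up from Gb4 and left by step up to Bb4.
Step in, step out in the same direction — a passing tone.
It falls on a weak beat, so it is unaccented.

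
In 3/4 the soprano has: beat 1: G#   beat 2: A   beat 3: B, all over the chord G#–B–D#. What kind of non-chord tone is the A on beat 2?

The harmony at that moment is G# minor triad (G#, B, D#); A is not a chord tone.
It is approached by step up from G# and left by step up to B.
Step in, step out in the same direction — a passing tone.

Passing tone.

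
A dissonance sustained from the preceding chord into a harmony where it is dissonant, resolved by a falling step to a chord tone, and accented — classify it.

Approach: by preparation — the pitch is first a chord tone, then held (tied or repeated) while the harmony changes under it. Departure: down by step. Metric position: strong.
A prepared dissonance that resolves downward by step — a suspension. (The same figure resolving upward would be a retardation.)

Suspension.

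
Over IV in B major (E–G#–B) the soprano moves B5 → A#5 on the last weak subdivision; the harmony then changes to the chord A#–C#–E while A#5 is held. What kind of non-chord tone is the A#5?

A#5 is an anticipation.

The harmony at that moment is E major triad (E, G#, B); A#5 is not a chord tone.
It is approached by step down from B5 and then sustained as the same pitch into the next harmony.
Arriving early and becoming a chord tone when the harmony changes — an anticipation.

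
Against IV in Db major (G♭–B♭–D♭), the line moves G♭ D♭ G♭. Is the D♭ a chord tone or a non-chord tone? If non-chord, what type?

Gb major triad contains G♭, B♭, D♭; D♭ is the fifth, so it is a chord tone.

Chord tone (the fifth of Gb major triad).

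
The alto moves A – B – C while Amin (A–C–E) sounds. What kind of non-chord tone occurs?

The harmony at that moment is A minor triad (A, C, E); B is not a chord tone.
It is approached by step up from A and left by step up to C.
Step in, step out in the same direction — a passing tone.

B is a passing tone.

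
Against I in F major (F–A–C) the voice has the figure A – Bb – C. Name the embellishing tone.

Bb is a passing tone.

The harmony at that moment is F major triad (F, A, C); Bb is not a chord tone.
It is approached by step up from A and left by step up to C.
Step in, step out in the same direction — a passing tone.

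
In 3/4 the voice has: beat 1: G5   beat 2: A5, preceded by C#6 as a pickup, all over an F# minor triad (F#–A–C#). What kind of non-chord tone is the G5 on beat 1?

The harmony at that moment is F# minor triad (F#, A, C#); G5 is not a chord tone.
It is approached by leap down from C#6 and left by step up to A5.
Leap in, step out, metrically accented — an appoggiatura.

Appoggiatura.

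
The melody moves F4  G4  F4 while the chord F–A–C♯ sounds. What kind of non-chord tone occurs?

The harmony at that moment is F augmented triad (F, A, C♯); G4 is not a chord tone.
It is approached by step up from F4 and left by step down to F4.
Step away and step back to the same note — a neighbor tone (upper neighbor).

G4 is a neighbor tone.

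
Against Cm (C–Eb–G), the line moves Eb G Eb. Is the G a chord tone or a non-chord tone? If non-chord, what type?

Chord tone (the fifth of C minor triad).

C minor triad contains C, Eb, G; G is the fifth, so it is a chord tone.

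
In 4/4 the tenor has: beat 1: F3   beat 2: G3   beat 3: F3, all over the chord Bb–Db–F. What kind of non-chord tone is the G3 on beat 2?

Upper neighbor tone.

The harmony at that moment is Bb minor triad (Bb, Db, F); G3 is not a chord tone.
It is approached by step up from F3 and left by step down to F3.
Step away and step back to the same note — a neighbor tone (upper neighbor).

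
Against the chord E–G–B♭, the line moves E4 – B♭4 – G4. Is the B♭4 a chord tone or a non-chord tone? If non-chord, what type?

Chord tone (the fifth of E diminished triad).

E diminished triad contains E, G, B♭; B♭ is the fifth, so it is a chord tone.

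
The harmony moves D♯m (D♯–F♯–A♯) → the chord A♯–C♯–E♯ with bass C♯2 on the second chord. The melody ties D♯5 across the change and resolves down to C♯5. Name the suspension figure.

At the second chord the bass is C♯2. The suspended D♯5 lies a ninth above the bass; after resolving down by step to C♯5, the interval above the bass becomes an octave.
Suspension figures are named by those two intervals: 9–8.

9–8 suspension.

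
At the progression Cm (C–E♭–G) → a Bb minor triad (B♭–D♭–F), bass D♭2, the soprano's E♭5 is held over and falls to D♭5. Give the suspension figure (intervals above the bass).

9–8 suspension.

At the second chord the bass is D♭2. The suspended E♭5 lies a ninth above the bass; after resolving down by step to D♭5, the interval above the bass becomes an octave.
Suspension figures are named by those two intervals: 9–8.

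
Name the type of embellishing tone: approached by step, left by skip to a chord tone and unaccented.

Approach: by step. Departure: by leap. Metric position: weak.
Step in, leap out, from a weak position — an escape tone (échappée). (It is the mirror image of the appoggiatura, which leaps in and steps out on a strong beat.)

Escape tone.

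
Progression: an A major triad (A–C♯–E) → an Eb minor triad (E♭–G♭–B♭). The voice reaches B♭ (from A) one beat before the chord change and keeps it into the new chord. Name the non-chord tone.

The harmony at that moment is A major triad (A, C♯, E); B♭ is not a chord tone.
It is approached by step up from A and then sustained as the same pitch into the next harmony.
Arriving early and becoming a chord tone when the harmony changes — an anticipation.

B♭ is an anticipation.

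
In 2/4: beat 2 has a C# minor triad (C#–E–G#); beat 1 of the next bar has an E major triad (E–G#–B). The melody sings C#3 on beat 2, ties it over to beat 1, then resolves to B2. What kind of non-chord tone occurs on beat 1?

Suspension.

The harmony at that moment is E major triad (E, G#, B); C#3 is not a chord tone.
It is held over (the same pitch as the preceding C#3) and left by step down to B2.
Held over from the previous chord and resolving down by step — a suspension.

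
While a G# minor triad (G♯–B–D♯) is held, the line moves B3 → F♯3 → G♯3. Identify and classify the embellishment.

The harmony at that moment is G♯ minor triad (G♯, B, D♯); F♯3 is not a chord tone.
It is approached by leap down from B3 and left by step up to G♯3.
Leap in, step out — an appoggiatura.

F♯3 is an appoggiatura.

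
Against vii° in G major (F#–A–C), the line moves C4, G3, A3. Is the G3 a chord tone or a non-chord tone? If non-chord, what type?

The harmony at that moment is F# diminished triad (F#, A, C); G3 is not a chord tone.
It is approached by leap down from C4 and left by step up to A3.
Leap in, step out — an appoggiatura.

Non-chord tone — an appoggiatura.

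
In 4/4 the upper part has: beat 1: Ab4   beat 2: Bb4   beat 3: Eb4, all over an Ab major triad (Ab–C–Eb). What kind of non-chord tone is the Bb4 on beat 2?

Escape tone.

The harmony at that moment is Ab major triad (Ab, C, Eb); Bb4 is not a chord tone.
It is approached by step up from Ab4 and left by leap down to Eb4.
Step in, leap out, on a weak beat — an escape tone.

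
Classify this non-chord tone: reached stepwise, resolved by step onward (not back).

Passing tone.

Approach: by step. Departure: by step, continuing in the same direction.
Stepwise on both sides with no change of direction means the note fills in the space between two different chord tones — a passing tone. (Had it turned back to its starting note it would be a neighbor tone instead.)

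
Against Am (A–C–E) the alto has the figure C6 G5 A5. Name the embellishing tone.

G5 is an appoggiatura.

The harmony at that moment is A minor triad (A, C, E); G5 is not a chord tone.
It is approached by leap down from C6 and left by step up to A5.
Leap in, step out — an appoggiatura.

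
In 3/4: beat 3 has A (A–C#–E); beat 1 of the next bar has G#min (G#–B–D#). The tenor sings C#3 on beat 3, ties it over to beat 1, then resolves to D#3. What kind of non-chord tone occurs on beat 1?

Retardation.

The harmony at that moment is G# minor triad (G#, B, D#); C#3 is not a chord tone.
It is held over (the same pitch as the preceding C#3) and left by step up to D#3.
Held over from the previous chord and resolving up by step — a retardation.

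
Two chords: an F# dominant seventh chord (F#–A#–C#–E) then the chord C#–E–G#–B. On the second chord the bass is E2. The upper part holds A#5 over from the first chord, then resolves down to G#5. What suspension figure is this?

4–3 suspension.

At the second chord the bass is E2. The suspended A#5 lies a fourth above the bass; after resolving down by step to G#5, the interval above the bass becomes a third.
Suspension figures are named by those two intervals: 4–3.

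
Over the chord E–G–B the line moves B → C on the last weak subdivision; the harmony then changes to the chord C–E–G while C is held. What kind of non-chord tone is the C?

C is an anticipation.

The harmony at that moment is E minor triad (E, G, B); C is not a chord tone.
It is approached by step up from B and then sustained as the same pitch into the next harmony.
Arriving early and becoming a chord tone when the harmony changes — an anticipation.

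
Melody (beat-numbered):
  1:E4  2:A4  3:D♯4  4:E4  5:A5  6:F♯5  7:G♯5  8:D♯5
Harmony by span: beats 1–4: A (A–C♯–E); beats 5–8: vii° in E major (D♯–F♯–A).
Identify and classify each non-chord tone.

The harmony at that moment is A major triad (A, C♯, E); D♯4 is not a chord tone.
It is approached by leap down from A4 and left by step up to E4.
Leap in, step out — an appoggiatura.
The harmony at that moment is D♯ diminished triad (D♯, F♯, A); G♯5 is not a chord tone.
It is approached by step up from F♯5 and left by leap down to D♯5.
Step in, leap out — an escape tone.

D♯4 (beat 3) — appoggiatura; G♯5 (beat 7) — escape tone.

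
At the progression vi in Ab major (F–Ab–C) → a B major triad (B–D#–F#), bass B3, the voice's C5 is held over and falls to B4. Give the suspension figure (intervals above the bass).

At the second chord the bass is B3. The suspended C5 lies a ninth above the bass; after resolving down by step to B4, the interval above the bass becomes an octave.
Suspension figures are named by those two intervals: 9–8.

9–8 suspension.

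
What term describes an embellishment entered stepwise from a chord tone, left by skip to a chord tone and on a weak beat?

Approach: by step. Departure: by leap. Metric position: weak.
Step in, leap out, from a weak position — an escape tone (échappée). (It is the mirror image of the appoggiatura, which leaps in and steps out on a strong beat.)

Escape tone.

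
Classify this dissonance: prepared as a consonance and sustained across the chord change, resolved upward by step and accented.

Retardation.

Approach: by preparation — the pitch is first a chord tone, then held (tied or repeated) while the harmony changes under it. Departure: up by step. Metric position: strong.
A prepared dissonance that resolves upward by step — a retardation. (The same figure resolving downward would be a suspension.)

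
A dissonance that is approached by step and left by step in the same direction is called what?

Approach: by step. Departure: by step, continuing in the same direction.
Stepwise on both sides with no change of direction means the note fills in the space between two different chord tones — a passing tone. (Had it turned back to its starting note it would be a neighbor tone instead.)

Passing tone.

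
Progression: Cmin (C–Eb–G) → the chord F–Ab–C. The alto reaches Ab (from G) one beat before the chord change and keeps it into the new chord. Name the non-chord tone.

The harmony at that moment is C minor triad (C, Eb, G); Ab is not a chord tone.
It is approached by step up from G and then sustained as the same pitch into the next harmony.
Arriving early and becoming a chord tone when the harmony changes — an anticipation.

Ab is an anticipation.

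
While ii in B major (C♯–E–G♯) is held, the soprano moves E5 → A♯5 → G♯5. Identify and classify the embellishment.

The harmony at that moment is C♯ minor triad (C♯, E, G♯); A♯5 is not a chord tone.
It is approached by leap up from E5 and left by step down to G♯5.
Leap in, step out — an appoggiatura.

A♯5 is an appoggiatura.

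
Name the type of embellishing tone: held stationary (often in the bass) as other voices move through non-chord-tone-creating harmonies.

Approach: none. Departure: none — a single pitch is sustained while the chords change around it, passing through harmonies that do not contain it.
No melodic motion at all; the dissonance is created entirely by the moving harmonies against the stationary note — a pedal tone (pedal point).

Pedal tone.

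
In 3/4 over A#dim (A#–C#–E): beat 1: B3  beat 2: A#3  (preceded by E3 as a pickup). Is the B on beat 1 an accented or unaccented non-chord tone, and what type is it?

The harmony at that moment is A# diminished triad (A#, C#, E); B3 is not a chord tone.
It is approached by leap up from E3 and left by step down to A#3.
Leap in, step out — an appoggiatura.
It falls on the downbeat, so it is accented.

Accented appoggiatura.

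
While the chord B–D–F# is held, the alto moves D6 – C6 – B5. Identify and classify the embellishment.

The harmony at that moment is B minor triad (B, D, F#); C6 is not a chord tone.
It is approached by step down from D6 and left by step down to B5.
Step in, step out in the same direction — a passing tone.

C6 is a passing tone.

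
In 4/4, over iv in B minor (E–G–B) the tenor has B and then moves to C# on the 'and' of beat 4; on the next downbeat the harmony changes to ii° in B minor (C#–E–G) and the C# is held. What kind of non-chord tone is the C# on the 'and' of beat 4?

The harmony at that moment is E minor triad (E, G, B); C# is not a chord tone.
It is approached by step up from B and then sustained as the same pitch into the next harmony.
Arriving early and becoming a chord tone when the harmony changes — an anticipation.

Anticipation.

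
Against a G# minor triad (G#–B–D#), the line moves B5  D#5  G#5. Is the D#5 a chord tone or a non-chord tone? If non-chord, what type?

Chord tone (the fifth of G# minor triad).

G# minor triad contains G#, B, D#; D# is the fifth, so it is a chord tone.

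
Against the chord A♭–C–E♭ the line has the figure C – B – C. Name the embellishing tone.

B is a neighbor tone.

The harmony at that moment is A♭ major triad (A♭, C, E♭); B is not a chord tone.
It is approached by step down from C and left by step up to C.
Step away and step back to the same note — a neighbor tone (lower neighbor).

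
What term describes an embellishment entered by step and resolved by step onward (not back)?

Passing tone.

Approach: by step. Departure: by step, continuing in the same direction.
Stepwise on both sides with no change of direction means the note fills in the space between two different chord tones — a passing tone. (Had it turned back to its starting note it would be a neighbor tone instead.)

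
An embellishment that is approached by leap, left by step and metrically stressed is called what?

Approach: by leap. Departure: by step. Metric position: strong.
Leap in, step out, in a metrically strong position — an appoggiatura. (It is the mirror image of the escape tone, which steps in and leaps out from a weak position.)

Appoggiatura.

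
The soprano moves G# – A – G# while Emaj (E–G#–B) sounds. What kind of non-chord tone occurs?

The harmony at that moment is E major triad (E, G#, B); A is not a chord tone.
It is approached by step up from G# and left by step down to G#.
Step away and step back to the same note — a neighbor tone (upper neighbor).

A is a neighbor tone.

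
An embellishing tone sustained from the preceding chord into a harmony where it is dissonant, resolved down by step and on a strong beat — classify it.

Suspension.

Approach: by preparation — the pitch is first a chord tone, then held (tied or repeated) while the harmony changes under it. Departure: down by step. Metric position: strong.
A prepared dissonance that resolves downward by step — a suspension. (The same figure resolving upward would be a retardation.)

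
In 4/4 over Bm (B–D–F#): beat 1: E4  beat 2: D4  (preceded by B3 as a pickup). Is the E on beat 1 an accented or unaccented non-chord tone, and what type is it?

The harmony at that moment is B minor triad (B, D, F#); E4 is not a chord tone.
It is approached by leap up from B3 and left by step down to D4.
Leap in, step out — an appoggiatura.
It falls on the downbeat, so it is accented.

Accented appoggiatura.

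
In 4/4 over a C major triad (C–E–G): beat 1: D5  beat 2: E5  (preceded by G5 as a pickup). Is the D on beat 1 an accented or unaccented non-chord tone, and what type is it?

Accented appoggiatura.

The harmony at that moment is C major triad (C, E, G); D5 is not a chord tone.
It is approached by leap down from G5 and left by step up to E5.
Leap in, step out — an appoggiatura.
It falls on the downbeat, so it is accented.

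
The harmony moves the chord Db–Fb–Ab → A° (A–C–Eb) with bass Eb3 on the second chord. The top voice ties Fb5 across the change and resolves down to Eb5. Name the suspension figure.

At the second chord the bass is Eb3. The suspended Fb5 lies a ninth above the bass; after resolving down by step to Eb5, the interval above the bass becomes an octave.
Suspension figures are named by those two intervals: 9–8.

9–8 suspension.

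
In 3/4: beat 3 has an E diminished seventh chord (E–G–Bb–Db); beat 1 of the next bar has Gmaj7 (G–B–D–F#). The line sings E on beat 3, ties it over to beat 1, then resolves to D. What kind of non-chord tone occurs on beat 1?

Suspension.

The harmony at that moment is G major seventh chord (G, B, D, F#); E is not a chord tone.
It is held over (the same pitch as the preceding E) and left by step down to D.
Held over from the previous chord and resolving down by step — a suspension.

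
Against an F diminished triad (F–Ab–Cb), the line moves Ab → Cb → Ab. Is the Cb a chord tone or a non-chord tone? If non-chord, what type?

F diminished triad contains F, Ab, Cb; Cb is the fifth, so it is a chord tone.

Chord tone (the fifth of F diminished triad).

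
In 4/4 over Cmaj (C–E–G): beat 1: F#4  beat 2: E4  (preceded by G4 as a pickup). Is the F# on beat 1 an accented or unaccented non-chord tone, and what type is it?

Accented passing tone.

The harmony at that moment is C major triad (C, E, G); F#4 is not a chord tone.
It is approached by step down from G4 and left by step down to E4.
Step in, step out in the same direction — a passing tone.
It falls on the downbeat, so it is accented.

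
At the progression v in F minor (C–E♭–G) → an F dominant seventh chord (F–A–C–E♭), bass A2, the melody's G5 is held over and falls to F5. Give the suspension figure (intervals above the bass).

7–6 suspension.

At the second chord the bass is A2. The suspended G5 lies a seventh above the bass; after resolving down by step to F5, the interval above the bass becomes a sixth.
Suspension figures are named by those two intervals: 7–6.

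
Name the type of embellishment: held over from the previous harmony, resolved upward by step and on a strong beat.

Retardation.

Approach: by preparation — the pitch is first a chord tone, then held (tied or repeated) while the harmony changes under it. Departure: up by step. Metric position: strong.
A prepared dissonance that resolves upward by step — a retardation. (The same figure resolving downward would be a suspension.)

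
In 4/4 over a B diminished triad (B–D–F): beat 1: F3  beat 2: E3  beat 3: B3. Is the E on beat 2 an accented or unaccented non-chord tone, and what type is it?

Unaccented escape tone.

The harmony at that moment is B diminished triad (B, D, F); E3 is not a chord tone.
It is approached by step down from F3 and left by leap up to B3.
Step in, leap out — an escape tone.
It falls on a weak beat, so it is unaccented.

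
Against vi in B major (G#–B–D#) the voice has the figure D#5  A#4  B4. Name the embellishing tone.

A#4 is an appoggiatura.

The harmony at that moment is G# minor triad (G#, B, D#); A#4 is not a chord tone.
It is approached by leap down from D#5 and left by step up to B4.
Leap in, step out — an appoggiatura.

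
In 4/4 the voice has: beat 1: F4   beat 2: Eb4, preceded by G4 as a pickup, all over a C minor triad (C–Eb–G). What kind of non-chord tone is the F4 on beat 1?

Passing tone.

The harmony at that moment is C minor triad (C, Eb, G); F4 is not a chord tone.
It is approached by step down from G4 and left by step down to Eb4.
Step in, step out in the same direction — a passing tone.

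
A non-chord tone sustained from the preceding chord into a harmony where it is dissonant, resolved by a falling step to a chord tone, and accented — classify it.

Approach: by preparation — the pitch is first a chord tone, then held (tied or repeated) while the harmony changes under it. Departure: down by step. Metric position: strong.
A prepared dissonance that resolves downward by step — a suspension. (The same figure resolving upward would be a retardation.)

Suspension.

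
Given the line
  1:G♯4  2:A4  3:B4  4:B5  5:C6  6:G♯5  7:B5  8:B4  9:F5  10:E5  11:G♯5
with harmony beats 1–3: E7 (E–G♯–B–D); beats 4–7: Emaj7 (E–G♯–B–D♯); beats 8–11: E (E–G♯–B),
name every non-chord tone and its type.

A4 (beat 2) — passing tone; C6 (beat 5) — escape tone; F5 (beat 9) — appoggiatura.

The harmony at that moment is E dominant seventh chord (E, G♯, B, D); A4 is not a chord tone.
It is approached by step up from G♯4 and left by step up to B4.
Step in, step out in the same direction — a passing tone.
The harmony at that moment is E major seventh chord (E, G♯, B, D♯); C6 is not a chord tone.
It is approached by step up from B5 and left by leap down to G♯5.
Step in, leap out — an escape tone.
The harmony at that moment is E major triad (E, G♯, B); F5 is not a chord tone.
It is approached by leap up from B4 and left by step down to E5.
Leap in, step out — an appoggiatura.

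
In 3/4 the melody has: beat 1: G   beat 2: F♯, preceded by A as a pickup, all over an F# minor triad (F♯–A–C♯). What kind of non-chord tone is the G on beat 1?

The harmony at that moment is F♯ minor triad (F♯, A, C♯); G is not a chord tone.
It is approached by step down from A and left by step down to F♯.
Step in, step out in the same direction — a passing tone.

Passing tone.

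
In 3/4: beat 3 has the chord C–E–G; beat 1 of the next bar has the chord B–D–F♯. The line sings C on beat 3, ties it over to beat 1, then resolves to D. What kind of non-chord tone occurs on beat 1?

The harmony at that moment is B minor triad (B, D, F♯); C is not a chord tone.
It is held over (the same pitch as the preceding C) and left by step up to D.
Held over from the previous chord and resolving up by step — a retardation.

Retardation.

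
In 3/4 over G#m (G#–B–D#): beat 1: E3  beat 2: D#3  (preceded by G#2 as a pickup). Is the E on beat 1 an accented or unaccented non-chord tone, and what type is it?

Accented appoggiatura.

The harmony at that moment is G# minor triad (G#, B, D#); E3 is not a chord tone.
It is approached by leap up from G#2 and left by step down to D#3.
Leap in, step out — an appoggiatura.
It falls on the downbeat, so it is accented.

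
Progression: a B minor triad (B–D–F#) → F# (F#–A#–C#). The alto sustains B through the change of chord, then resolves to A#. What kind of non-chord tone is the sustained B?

The harmony at that moment is F# major triad (F#, A#, C#); B is not a chord tone.
It is held over (the same pitch as the preceding B) and left by step down to A#.
Held over from the previous chord and resolving down by step — a suspension.

B is a suspension.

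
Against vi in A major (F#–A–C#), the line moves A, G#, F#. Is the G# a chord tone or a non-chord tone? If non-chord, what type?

Non-chord tone — a passing tone.

The harmony at that moment is F# minor triad (F#, A, C#); G# is not a chord tone.
It is approached by step down from A and left by step down to F#.
Step in, step out in the same direction — a passing tone.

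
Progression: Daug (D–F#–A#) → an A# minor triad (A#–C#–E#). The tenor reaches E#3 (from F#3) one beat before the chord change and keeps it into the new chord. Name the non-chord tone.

The harmony at that moment is D augmented triad (D, F#, A#); E#3 is not a chord tone.
It is approached by step down from F#3 and then sustained as the same pitch into the next harmony.
Arriving early and becoming a chord tone when the harmony changes — an anticipation.

E#3 is an anticipation.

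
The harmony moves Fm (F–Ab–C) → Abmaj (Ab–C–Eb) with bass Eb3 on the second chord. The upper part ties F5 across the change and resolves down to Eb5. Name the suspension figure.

At the second chord the bass is Eb3. The suspended F5 lies a ninth above the bass; after resolving down by step to Eb5, the interval above the bass becomes an octave.
Suspension figures are named by those two intervals: 9–8.

9–8 suspension.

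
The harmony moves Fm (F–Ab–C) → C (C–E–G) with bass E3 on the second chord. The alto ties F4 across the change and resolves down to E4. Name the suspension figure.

9–8 suspension.

At the second chord the bass is E3. The suspended F4 lies a ninth above the bass; after resolving down by step to E4, the interval above the bass becomes an octave.
Suspension figures are named by those two intervals: 9–8.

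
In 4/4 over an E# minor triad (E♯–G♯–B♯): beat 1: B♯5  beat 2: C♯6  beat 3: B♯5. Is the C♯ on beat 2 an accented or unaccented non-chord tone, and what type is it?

Unaccented neighbor tone.

The harmony at that moment is E♯ minor triad (E♯, G♯, B♯); C♯6 is not a chord tone.
It is approached by step up from B♯5 and left by step down to B♯5.
Step away and step back to the same note — a neighbor tone (upper neighbor).
It falls on a weak beat, so it is unaccented.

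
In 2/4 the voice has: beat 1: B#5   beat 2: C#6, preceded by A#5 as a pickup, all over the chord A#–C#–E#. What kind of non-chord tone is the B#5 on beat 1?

The harmony at that moment is A# minor triad (A#, C#, E#); B#5 is not a chord tone.
It is approached by step up from A#5 and left by step up to C#6.
Step in, step out in the same direction — a passing tone.

Passing tone.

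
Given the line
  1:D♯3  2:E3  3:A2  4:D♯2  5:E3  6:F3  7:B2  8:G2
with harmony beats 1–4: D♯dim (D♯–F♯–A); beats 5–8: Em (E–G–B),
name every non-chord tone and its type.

The harmony at that moment is D♯ diminished triad (D♯, F♯, A); E3 is not a chord tone.
It is approached by step up from D♯3 and left by leap down to A2.
Step in, leap out — an escape tone.
The harmony at that moment is E minor triad (E, G, B); F3 is not a chord tone.
It is approached by step up from E3 and left by leap down to B2.
Step in, leap out — an escape tone.

E3 (beat 2) — escape tone; F3 (beat 6) — escape tone.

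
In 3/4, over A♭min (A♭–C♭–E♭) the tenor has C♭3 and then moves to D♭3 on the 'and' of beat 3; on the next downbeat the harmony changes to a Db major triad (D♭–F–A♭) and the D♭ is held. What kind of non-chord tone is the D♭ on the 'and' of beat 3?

Anticipation.

The harmony at that moment is A♭ minor triad (A♭, C♭, E♭); D♭3 is not a chord tone.
It is approached by step up from C♭3 and then sustained as the same pitch into the next harmony.
Arriving early and becoming a chord tone when the harmony changes — an anticipation.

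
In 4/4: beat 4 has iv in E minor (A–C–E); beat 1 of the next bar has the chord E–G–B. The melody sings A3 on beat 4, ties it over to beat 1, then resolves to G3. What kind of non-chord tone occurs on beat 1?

Suspension.

The harmony at that moment is E minor triad (E, G, B); A3 is not a chord tone.
It is held over (the same pitch as the preceding A3) and left by step down to G3.
Held over from the previous chord and resolving down by step — a suspension.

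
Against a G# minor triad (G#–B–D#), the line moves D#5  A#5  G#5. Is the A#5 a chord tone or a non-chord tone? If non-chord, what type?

The harmony at that moment is G# minor triad (G#, B, D#); A#5 is not a chord tone.
It is approached by leap up from D#5 and left by step down to G#5.
Leap in, step out — an appoggiatura.

Non-chord tone — an appoggiatura.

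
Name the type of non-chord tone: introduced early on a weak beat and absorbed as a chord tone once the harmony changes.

Anticipation.

Approach: ahead of the chord change (typically by step), so it is dissonant against the current harmony. Departure: none — the same pitch is restated or held and is a chord tone of the new harmony.
Dissonant first, consonant once the harmony catches up: the note simply arrives early — an anticipation. (The reverse timing, consonant first and dissonant after the change, would be a suspension or retardation.)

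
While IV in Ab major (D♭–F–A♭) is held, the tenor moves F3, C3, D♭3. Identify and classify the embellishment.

C3 is an appoggiatura.

The harmony at that moment is D♭ major triad (D♭, F, A♭); C3 is not a chord tone.
It is approached by leap down from F3 and left by step up to D♭3.
Leap in, step out — an appoggiatura.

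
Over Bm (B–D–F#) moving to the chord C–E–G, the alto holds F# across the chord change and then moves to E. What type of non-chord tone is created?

The harmony at that moment is C major triad (C, E, G); F# is not a chord tone.
It is held over (the same pitch as the preceding F#) and left by step down to E.
Held over from the previous chord and resolving down by step — a suspension.

F# is a suspension.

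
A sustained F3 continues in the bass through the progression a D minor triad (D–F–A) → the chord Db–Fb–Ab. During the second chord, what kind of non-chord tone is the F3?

Pedal tone (pedal point).

The harmony at that moment is Db minor triad (Db, Fb, Ab); F3 is not a chord tone.
It is held over (the same pitch as the preceding F3) and then sustained as the same pitch into the next harmony.
Sustained through a change of harmony — a pedal tone.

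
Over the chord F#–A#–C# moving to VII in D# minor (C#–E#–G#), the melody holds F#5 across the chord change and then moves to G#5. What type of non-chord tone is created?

F#5 is a retardation.

The harmony at that moment is C# major triad (C#, E#, G#); F#5 is not a chord tone.
It is held over (the same pitch as the preceding F#5) and left by step up to G#5.
Held over from the previous chord and resolving up by step — a retardation.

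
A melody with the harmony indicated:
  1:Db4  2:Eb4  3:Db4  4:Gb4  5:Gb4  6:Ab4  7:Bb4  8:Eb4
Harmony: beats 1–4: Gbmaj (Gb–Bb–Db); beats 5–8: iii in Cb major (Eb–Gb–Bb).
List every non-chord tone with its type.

The harmony at that moment is Gb major triad (Gb, Bb, Db); Eb4 is not a chord tone.
It is approached by step up from Db4 and left by step down to Db4.
Step away and step back to the same note — a neighbor tone (upper neighbor).
The harmony at that moment is Eb minor triad (Eb, Gb, Bb); Ab4 is not a chord tone.
It is approached by step up from Gb4 and left by step up to Bb4.
Step in, step out in the same direction — a passing tone.

Eb4 (beat 2) — neighbor tone; Ab4 (beat 6) — passing tone.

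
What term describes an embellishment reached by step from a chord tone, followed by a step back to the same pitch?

Neighbor tone.

Approach: by step. Departure: by step in the opposite direction, back to the starting pitch.
Stepwise on both sides but reversing to return to the same chord tone — a neighbor tone. (Had it continued onward in the same direction it would be a passing tone instead.)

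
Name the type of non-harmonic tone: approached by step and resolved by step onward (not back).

Approach: by step. Departure: by step, continuing in the same direction.
Stepwise on both sides with no change of direction means the note fills in the space between two different chord tones — a passing tone. (Had it turned back to its starting note it would be a neighbor tone instead.)

Passing tone.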